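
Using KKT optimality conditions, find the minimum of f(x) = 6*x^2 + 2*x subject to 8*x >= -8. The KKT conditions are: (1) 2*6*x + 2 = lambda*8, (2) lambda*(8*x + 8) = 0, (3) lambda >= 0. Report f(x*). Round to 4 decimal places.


Step 1: Try lambda = 0 (constraint inactive).
Stationarity: 2*6*x + 2 = 0
x* = -2/(2*6) = -1/6 = -0.1667 (rounded; the exact value -1/6 is used below)
Check constraint: 8*-0.1667 = -1.3336 >= -8 -- satisfied.
Step 2: Compute optimal value.
f(x*) = 6*(-1/6)^2 + 2*(-1/6) = -0.1667


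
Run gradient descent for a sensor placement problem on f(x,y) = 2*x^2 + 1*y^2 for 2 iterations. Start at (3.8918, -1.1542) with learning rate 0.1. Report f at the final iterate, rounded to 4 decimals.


Gradient descent on f(x,y) = 2*x^2 + 1*y^2.
Starting point: (3.8918, -1.1542), alpha = 0.1
Step 1: grad_x = 2*2*3.8918 = 15.5672, grad_y = 2*1*-1.1542 = -2.3084
  x_1 = 3.8918 - 0.1*15.5672 = 2.3351
  y_1 = -1.1542 - 0.1*-2.3084 = -0.9234
Step 2: grad_x = 2*2*2.3351 = 9.3403, grad_y = 2*1*-0.9234 = -1.8467
  x_2 = 2.3351 - 0.1*9.3403 = 1.401
  y_2 = -0.9234 - 0.1*-1.8467 = -0.7387
f(1.401, -0.7387) = 2*1.401^2 + 1*(-0.7387)^2 = 4.4715


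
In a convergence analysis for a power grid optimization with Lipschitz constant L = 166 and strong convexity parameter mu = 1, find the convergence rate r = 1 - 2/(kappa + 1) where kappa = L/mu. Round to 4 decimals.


Step 1: Compute the condition number.
kappa = L/mu = 166/1 = 166.0
Step 2: Compute the convergence rate.
r = 1 - 2/(kappa + 1) = 1 - 2*mu/(L + mu) = (L - mu)/(L + mu) = 165/167 = 0.988


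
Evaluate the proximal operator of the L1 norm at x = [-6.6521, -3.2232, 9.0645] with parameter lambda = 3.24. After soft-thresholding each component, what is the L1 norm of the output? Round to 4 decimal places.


Soft-thresholding with lambda = 3.24:
prox(-6.6521) = sign(-6.6521)*max(|-6.6521| - 3.24, 0) = -3.4121
prox(-3.2232) = sign(-3.2232)*max(|-3.2232| - 3.24, 0) = 0.0
prox(9.0645) = sign(9.0645)*max(|9.0645| - 3.24, 0) = 5.8245
prox(x) = [-3.4121, 0.0, 5.8245]
||prox(x)||_1 = 3.4121 + 0.0 + 5.8245 = 9.2366


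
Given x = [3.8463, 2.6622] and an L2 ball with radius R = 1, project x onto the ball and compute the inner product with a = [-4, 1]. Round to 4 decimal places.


Step 1: Compute ||x|| (intermediates to 6 decimals).
||x|| = sqrt(3.8463^2 + 2.6622^2) = 4.677749
Step 2: Project.
Since ||x|| > R, scale = R/||x|| = 1/4.677749 = 0.213778, proj(x) = scale * x
proj(x) = [0.822254, 0.56912]
Step 3: Dot product.
a^T * proj(x) = -4*0.822254 + 1*0.56912 = -2.7199


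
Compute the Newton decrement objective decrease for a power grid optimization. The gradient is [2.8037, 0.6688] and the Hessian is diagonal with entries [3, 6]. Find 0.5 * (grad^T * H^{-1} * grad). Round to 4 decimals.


Step 1: H is diagonal, so H^(-1) * g = [0.9346, 0.1115].
Step 2: g^T H^(-1) g = sum_i g_i^2 / H_ii
  = (2.8037)^2/3 + (0.6688)^2/6
  = 2.6202 + 0.0745 = 2.6948
Step 3: Objective decrease = 0.5 * g^T H^(-1) g = 1.3474


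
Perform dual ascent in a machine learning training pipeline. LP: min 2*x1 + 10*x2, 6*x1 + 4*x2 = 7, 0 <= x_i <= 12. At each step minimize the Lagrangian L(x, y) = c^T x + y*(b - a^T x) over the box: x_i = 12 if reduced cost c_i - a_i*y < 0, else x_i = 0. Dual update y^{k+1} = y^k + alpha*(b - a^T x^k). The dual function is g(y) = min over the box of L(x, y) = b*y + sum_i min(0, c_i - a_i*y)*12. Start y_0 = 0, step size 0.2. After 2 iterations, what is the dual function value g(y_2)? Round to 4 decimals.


Dual ascent for LP: min 2*x1 + 10*x2, 6*x1 + 4*x2 = 7, 0 <= x_i <= 12
Step 1: y^k = 0.0, reduced costs: (2.0, 10.0)
  x^k = (0.0, 0.0), subgradient = b - a^T x = 7.0
  y^{k+1} = 0.0 + 0.2*7.0 = 1.4
Step 2: y^k = 1.4, reduced costs: (-6.4, 4.4)
  x^k = (12.0, 0.0), subgradient = b - a^T x = -65.0
  y^{k+1} = 1.4 + 0.2*-65.0 = -11.6
Dual objective at y_2 = -11.6: reduced costs (71.6, 56.4), box minimizer x = (0.0, 0.0)
g(y_2) = b*y + (c1 - a1*y)*x1 + (c2 - a2*y)*x2 = 7*(-11.6) + 71.6*0.0 + 56.4*0.0 = -81.2 + 0.0 + 0.0 = -81.2


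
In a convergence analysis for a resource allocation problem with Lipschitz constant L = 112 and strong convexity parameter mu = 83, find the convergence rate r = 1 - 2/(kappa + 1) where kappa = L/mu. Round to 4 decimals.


Step 1: Compute the condition number.
kappa = L/mu = 112/83 = 1.3494
Step 2: Compute the convergence rate.
r = 1 - 2/(kappa + 1) = 1 - 2*mu/(L + mu) = (L - mu)/(L + mu) = 29/195 = 0.1487


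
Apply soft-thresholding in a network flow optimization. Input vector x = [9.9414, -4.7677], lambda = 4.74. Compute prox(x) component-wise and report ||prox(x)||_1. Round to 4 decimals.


Soft-thresholding with lambda = 4.74:
prox(9.9414) = sign(9.9414)*max(|9.9414| - 4.74, 0) = 5.2014
prox(-4.7677) = sign(-4.7677)*max(|-4.7677| - 4.74, 0) = -0.0277
prox(x) = [5.2014, -0.0277]
||prox(x)||_1 = 5.2014 + 0.0277 = 5.2291


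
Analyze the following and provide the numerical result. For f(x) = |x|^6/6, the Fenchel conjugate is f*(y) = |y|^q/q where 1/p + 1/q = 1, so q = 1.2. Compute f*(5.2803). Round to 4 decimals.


The conjugate exponent q satisfies 1/p + 1/q = 1.
p = 6, so q = 6/(6 - 1) = 1.2
|y|^q = 5.2803^1.2 = 7.3653
f*(5.2803) = 7.3653 / 1.2 = 6.1377


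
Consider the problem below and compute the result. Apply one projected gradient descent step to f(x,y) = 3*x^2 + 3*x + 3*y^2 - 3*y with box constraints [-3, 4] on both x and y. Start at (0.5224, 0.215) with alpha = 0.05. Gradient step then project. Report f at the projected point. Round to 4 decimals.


Step 1: Compute gradient at (0.5224, 0.215).
grad_x = 2*3*0.5224 + 3 = 6.1344
grad_y = 2*3*0.215 - 3 = -1.71
Step 2: Gradient step.
x_raw = 0.5224 - 0.05*6.1344 = 0.2157
y_raw = 0.215 - 0.05*-1.71 = 0.3005
Step 3: Project onto [-3, 4].
x_proj = clip(0.2157) = 0.2157
y_proj = clip(0.3005) = 0.3005
Step 4: Evaluate f.
f(0.2157, 0.3005) = 0.156


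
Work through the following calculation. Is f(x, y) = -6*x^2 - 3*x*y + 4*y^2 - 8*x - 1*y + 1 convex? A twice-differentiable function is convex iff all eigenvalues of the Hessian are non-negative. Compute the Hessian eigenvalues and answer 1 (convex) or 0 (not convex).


The Hessian of f(x,y) = -6*x^2 - 3*x*y + 4*y^2 - 8*x - 1*y + 1 is:
H = [[-12, -3], [-3, 8]]
Trace = -12 + 8 = -4
Determinant = -12*8 - (-3)^2 = -105
Discriminant = (-4)^2 - 4*-105 = 436.0
Eigenvalues: lambda_1 = -12.4403, lambda_2 = 8.4403
The function is not convex.

0


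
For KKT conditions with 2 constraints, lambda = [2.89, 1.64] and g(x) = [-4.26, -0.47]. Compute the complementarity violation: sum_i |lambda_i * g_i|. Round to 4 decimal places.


KKT complementary slackness check:
lambda_1 * g_1 = 2.89 * -4.26 = -12.3114
lambda_2 * g_2 = 1.64 * -0.47 = -0.7708
Total violation = 12.3114 + 0.7708 = 13.0822


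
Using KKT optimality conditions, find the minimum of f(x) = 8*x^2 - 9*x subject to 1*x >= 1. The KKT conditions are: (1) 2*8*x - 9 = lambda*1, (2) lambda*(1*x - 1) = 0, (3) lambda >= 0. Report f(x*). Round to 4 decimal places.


Step 1: Try lambda = 0 (constraint inactive).
x_unc = 9/(2*8) = 0.5625
Check: 1*0.5625 = 0.5625 < 1 -- violated!
Step 2: Constraint must be active: 1*x = 1
x* = 1/1 = 1.0
lambda = (2*8*1.0 - 9)/1 = 7.0
Step 3: Compute optimal value.
f(x*) = 8*1.0^2 - 9*1.0 = -1.0


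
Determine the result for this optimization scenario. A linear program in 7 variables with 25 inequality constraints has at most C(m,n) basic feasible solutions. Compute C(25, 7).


Each vertex corresponds to some choice of n active constraints out of m, so the number of vertices is at most C(m, n) = m! / (n!(m-n)!).
m = 25, n = 7
Numerator: 25 * 24 * 23 * 22 * 21 * 20 * 19
Denominator: 7! = 5040
C(25, 7) = 480700


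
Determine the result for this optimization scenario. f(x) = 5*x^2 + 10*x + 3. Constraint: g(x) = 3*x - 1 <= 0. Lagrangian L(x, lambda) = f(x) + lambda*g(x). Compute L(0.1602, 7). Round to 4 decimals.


Step 1: Evaluate f(x).
f(0.1602) = 5*0.1602^2 + 10*0.1602 + 3 = 4.7303
Step 2: Evaluate g(x).
g(0.1602) = 3*0.1602 - 1 = -0.5194
Step 3: Compute Lagrangian.
L = 4.7303 + 7*-0.5194 = 1.0945


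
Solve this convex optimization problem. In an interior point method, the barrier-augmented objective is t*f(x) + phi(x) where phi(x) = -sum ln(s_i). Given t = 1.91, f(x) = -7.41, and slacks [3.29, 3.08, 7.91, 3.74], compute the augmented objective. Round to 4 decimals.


Step 1: Compute log-barrier.
ln values: [1.1909, 1.1249, 2.0681, 1.3191]
phi = -(1.1909 + 1.1249 + 2.0681 + 1.3191) = -5.703
Step 2: Compute augmented objective.
t*f(x) = 1.91*-7.41 = -14.1531
Total = -14.1531 - 5.703 = -19.8561


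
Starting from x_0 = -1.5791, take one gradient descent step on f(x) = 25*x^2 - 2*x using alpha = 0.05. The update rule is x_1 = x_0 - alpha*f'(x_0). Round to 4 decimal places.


We compute the gradient at x_0 and apply the update.
f'(x) = 50*x - 2
f'(-1.5791) = 50*-1.5791 - 2 = -80.955
x_1 = -1.5791 - 0.05*-80.955 = 2.4687


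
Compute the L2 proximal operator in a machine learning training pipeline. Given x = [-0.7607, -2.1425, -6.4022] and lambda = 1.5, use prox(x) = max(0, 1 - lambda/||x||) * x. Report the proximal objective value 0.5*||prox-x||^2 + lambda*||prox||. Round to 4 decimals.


Step 1: Compute ||x||.
||x|| = 6.7939
Step 2: Compute scaling factor.
scale = max(0, 1 - 1.5/6.7939) = 0.7792
Step 3: prox(x) = [-0.5927, -1.6695, -4.9887]
||prox(x)|| = 5.2939
Step 4: Proximal objective.
0.5*||prox-x||^2 = 1.125
lambda*||prox|| = 7.9409
Total = 9.0659


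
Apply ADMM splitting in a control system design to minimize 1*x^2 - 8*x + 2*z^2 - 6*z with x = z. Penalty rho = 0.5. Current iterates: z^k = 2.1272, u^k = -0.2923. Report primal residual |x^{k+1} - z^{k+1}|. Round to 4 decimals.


ADMM iteration with rho = 0.5, z^k = 2.1272, u^k = -0.2923
Step 1: x-update.
Minimize 1*x^2 - 8*x + (0.5/2)*(x - 2.1272 - 0.2923)^2
FOC: (2*1 + 0.5)*x = 8 + 0.5*(2.1272 + 0.2923)
x^{k+1} = 3.6839
Step 2: z-update.
Minimize 2*z^2 - 6*z + (0.5/2)*(3.6839 - z - 0.2923)^2
FOC: (2*2 + 0.5)*z = 6 + 0.5*(3.6839 - 0.2923)
z^{k+1} = 1.7102
Step 3: u-update.
u^{k+1} = -0.2923 + 3.6839 - 1.7102 = 1.6814
Step 4: Primal residual = |3.6839 - 1.7102| = 1.9737


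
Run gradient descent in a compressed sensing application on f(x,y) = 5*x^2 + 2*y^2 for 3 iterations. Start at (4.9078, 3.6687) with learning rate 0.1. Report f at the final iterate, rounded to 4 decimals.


Gradient descent on f(x,y) = 5*x^2 + 2*y^2.
Starting point: (4.9078, 3.6687), alpha = 0.1
Step 1: grad_x = 2*5*4.9078 = 49.078, grad_y = 2*2*3.6687 = 14.6748
  x_1 = 4.9078 - 0.1*49.078 = -0.0
  y_1 = 3.6687 - 0.1*14.6748 = 2.2012
Step 2: grad_x = 2*5*-0.0 = -0.0, grad_y = 2*2*2.2012 = 8.8049
  x_2 = -0.0 - 0.1*-0.0 = 0.0
  y_2 = 2.2012 - 0.1*8.8049 = 1.3207
Step 3: grad_x = 2*5*0.0 = 0.0, grad_y = 2*2*1.3207 = 5.2829
  x_3 = 0.0 - 0.1*0.0 = 0.0
  y_3 = 1.3207 - 0.1*5.2829 = 0.7924
f(0.0, 0.7924) = 5*0.0^2 + 2*0.7924^2 = 1.2559


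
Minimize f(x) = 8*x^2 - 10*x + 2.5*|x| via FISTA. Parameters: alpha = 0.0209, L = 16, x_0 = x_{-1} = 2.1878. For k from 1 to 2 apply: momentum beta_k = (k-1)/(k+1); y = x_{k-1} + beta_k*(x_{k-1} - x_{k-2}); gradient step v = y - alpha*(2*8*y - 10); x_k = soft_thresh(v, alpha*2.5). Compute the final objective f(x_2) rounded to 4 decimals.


FISTA on f(x) = 8*x^2 - 10*x + 2.5*|x|
L = 16, alpha = 0.0209
Iteration 1: beta = 0.0, y = 2.1878 + 0.0*(2.1878 - 2.1878) = 2.1878
  grad(y) = 25.0048, v = y - alpha*grad = 1.6652
  prox(v) = soft_thresh(1.6652, 0.0523) = 1.6129
Iteration 2: beta = 0.3333, y = 1.6129 + 0.3333*(1.6129 - 2.1878) = 1.4213
  grad(y) = 12.7413, v = y - alpha*grad = 1.155
  prox(v) = soft_thresh(1.155, 0.0523) = 1.1028
f(x_2) = 8*1.1028^2 - 10*1.1028 + 2.5*|1.1028| = 1.4582


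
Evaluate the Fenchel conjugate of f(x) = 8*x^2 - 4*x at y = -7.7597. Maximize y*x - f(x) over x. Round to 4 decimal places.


f*(y) = sup_x {y*x - a*x^2 - b*x} = sup_x {(y-b)*x - a*x^2}
FOC: (y - b) - 2a*x = 0 => x* = (y - b)/(2a)
x* = (-7.7597 + 4)/(2*8) = -0.235
f*(-7.7597) = (y-b)^2/(4a) = (-7.7597 + 4)^2/(4*8)
= 14.1353/32 = 0.4417


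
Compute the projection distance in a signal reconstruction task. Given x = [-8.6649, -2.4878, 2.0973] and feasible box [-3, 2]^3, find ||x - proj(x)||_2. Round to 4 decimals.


Project each component onto [-3, 2].
clip(-8.6649) = -3.0, clip(-2.4878) = -2.4878, clip(2.0973) = 2.0
Projection = [-3.0, -2.4878, 2.0]
Squared diffs: [32.0911, 0.0, 0.0095]
Distance = sqrt(32.1006) = 5.6657


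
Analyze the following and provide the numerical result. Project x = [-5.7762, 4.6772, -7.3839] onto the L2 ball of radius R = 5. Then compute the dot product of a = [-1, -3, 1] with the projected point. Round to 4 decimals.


Step 1: Compute ||x|| (intermediates to 6 decimals).
||x|| = sqrt((-5.7762)^2 + 4.6772^2 + (-7.3839)^2) = 10.476768
Step 2: Project.
Since ||x|| > R, scale = R/||x|| = 5/10.476768 = 0.477246, proj(x) = scale * x
proj(x) = [-2.756668, 2.232175, -3.523937]
Step 3: Dot product.
a^T * proj(x) = -1*(-2.756668) - 3*2.232175 + 1*(-3.523937) = -7.4638


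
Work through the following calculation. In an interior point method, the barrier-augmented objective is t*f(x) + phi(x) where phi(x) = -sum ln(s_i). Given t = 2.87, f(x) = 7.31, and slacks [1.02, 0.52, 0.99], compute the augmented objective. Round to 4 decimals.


Step 1: Compute log-barrier.
ln values: [0.0198, -0.6539, -0.0101]
phi = -(0.0198 - 0.6539 - 0.0101) = 0.6442
Step 2: Compute augmented objective.
t*f(x) = 2.87*7.31 = 20.9797
Total = 20.9797 + 0.6442 = 21.6239


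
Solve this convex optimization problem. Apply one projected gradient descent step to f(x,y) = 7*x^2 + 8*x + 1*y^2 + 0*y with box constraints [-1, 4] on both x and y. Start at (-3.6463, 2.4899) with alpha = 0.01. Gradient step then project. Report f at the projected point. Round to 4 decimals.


Step 1: Compute gradient at (-3.6463, 2.4899).
grad_x = 2*7*-3.6463 + 8 = -43.0482
grad_y = 2*1*2.4899 + 0 = 4.9798
Step 2: Gradient step.
x_raw = -3.6463 - 0.01*-43.0482 = -3.2158
y_raw = 2.4899 - 0.01*4.9798 = 2.4401
Step 3: Project onto [-1, 4].
x_proj = clip(-3.2158) = -1.0
y_proj = clip(2.4401) = 2.4401
Step 4: Evaluate f.
f(-1.0, 2.4401) = 4.9541


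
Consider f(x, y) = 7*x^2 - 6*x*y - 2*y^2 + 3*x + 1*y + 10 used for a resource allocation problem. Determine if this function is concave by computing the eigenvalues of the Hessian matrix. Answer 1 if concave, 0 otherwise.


The Hessian of f(x,y) = 7*x^2 - 6*x*y - 2*y^2 + 3*x + 1*y + 10 is:
H = [[14, -6], [-6, -4]]
Trace = 14 - 4 = 10
Determinant = 14*-4 - (-6)^2 = -92
Discriminant = (10)^2 - 4*-92 = 468.0
Eigenvalues: lambda_1 = -5.8167, lambda_2 = 15.8167
The function is not concave.

0


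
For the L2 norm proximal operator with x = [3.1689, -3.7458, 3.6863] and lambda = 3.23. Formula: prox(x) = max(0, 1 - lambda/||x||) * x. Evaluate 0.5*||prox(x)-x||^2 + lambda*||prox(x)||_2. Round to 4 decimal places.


Step 1: Compute ||x||.
||x|| = 6.1369
Step 2: Compute scaling factor.
scale = max(0, 1 - 3.23/6.1369) = 0.4737
Step 3: prox(x) = [1.501, -1.7743, 1.7461]
||prox(x)|| = 2.9069
Step 4: Proximal objective.
0.5*||prox-x||^2 = 5.2165
lambda*||prox|| = 9.3893
Total = 14.6058


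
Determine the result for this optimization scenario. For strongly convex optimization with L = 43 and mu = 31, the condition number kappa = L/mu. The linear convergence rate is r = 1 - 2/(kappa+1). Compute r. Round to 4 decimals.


Step 1: Compute the condition number.
kappa = L/mu = 43/31 = 1.3871
Step 2: Compute the convergence rate.
r = 1 - 2/(kappa + 1) = 1 - 2*mu/(L + mu) = (L - mu)/(L + mu) = 12/74 = 0.1622


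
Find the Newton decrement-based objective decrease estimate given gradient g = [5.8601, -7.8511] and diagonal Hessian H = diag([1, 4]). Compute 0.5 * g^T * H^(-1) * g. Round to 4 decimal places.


Step 1: H is diagonal, so H^(-1) * g = [5.8601, -1.9628].
Step 2: g^T H^(-1) g = sum_i g_i^2 / H_ii
  = (5.8601)^2/1 + (-7.8511)^2/4
  = 34.3408 + 15.4099 = 49.7507
Step 3: Objective decrease = 0.5 * g^T H^(-1) g = 24.8754


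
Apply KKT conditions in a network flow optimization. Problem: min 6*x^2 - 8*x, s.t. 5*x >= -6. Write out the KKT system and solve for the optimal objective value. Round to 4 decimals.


Step 1: Try lambda = 0 (constraint inactive).
Stationarity: 2*6*x - 8 = 0
x* = 8/(2*6) = 2/3 = 0.6667 (rounded; the exact value 2/3 is used below)
Check constraint: 5*0.6667 = 3.3335 >= -6 -- satisfied.
Step 2: Compute optimal value.
f(x*) = 6*(2/3)^2 - 8*(2/3) = -2.6667


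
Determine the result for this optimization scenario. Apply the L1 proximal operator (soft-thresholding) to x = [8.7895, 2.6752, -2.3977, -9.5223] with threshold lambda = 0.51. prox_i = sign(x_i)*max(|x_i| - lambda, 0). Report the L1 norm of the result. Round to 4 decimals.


Soft-thresholding with lambda = 0.51:
prox(8.7895) = sign(8.7895)*max(|8.7895| - 0.51, 0) = 8.2795
prox(2.6752) = sign(2.6752)*max(|2.6752| - 0.51, 0) = 2.1652
prox(-2.3977) = sign(-2.3977)*max(|-2.3977| - 0.51, 0) = -1.8877
prox(-9.5223) = sign(-9.5223)*max(|-9.5223| - 0.51, 0) = -9.0123
prox(x) = [8.2795, 2.1652, -1.8877, -9.0123]
||prox(x)||_1 = 8.2795 + 2.1652 + 1.8877 + 9.0123 = 21.3447


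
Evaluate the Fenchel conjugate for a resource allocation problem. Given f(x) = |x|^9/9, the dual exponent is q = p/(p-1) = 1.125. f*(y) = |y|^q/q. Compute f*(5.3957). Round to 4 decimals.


The conjugate exponent q satisfies 1/p + 1/q = 1.
p = 9, so q = 9/(9 - 1) = 1.125
|y|^q = 5.3957^1.125 = 6.6612
f*(5.3957) = 6.6612 / 1.125 = 5.9211


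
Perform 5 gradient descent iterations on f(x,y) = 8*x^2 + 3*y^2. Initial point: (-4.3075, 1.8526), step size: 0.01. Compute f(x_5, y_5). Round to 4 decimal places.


Gradient descent on f(x,y) = 8*x^2 + 3*y^2.
Starting point: (-4.3075, 1.8526), alpha = 0.01
Step 1: grad_x = 2*8*-4.3075 = -68.92, grad_y = 2*3*1.8526 = 11.1156
  x_1 = -4.3075 - 0.01*-68.92 = -3.6183
  y_1 = 1.8526 - 0.01*11.1156 = 1.7414
Step 2: grad_x = 2*8*-3.6183 = -57.8928, grad_y = 2*3*1.7414 = 10.4487
  x_2 = -3.6183 - 0.01*-57.8928 = -3.0394
  y_2 = 1.7414 - 0.01*10.4487 = 1.637
Step 3: grad_x = 2*8*-3.0394 = -48.63, grad_y = 2*3*1.637 = 9.8217
  x_3 = -3.0394 - 0.01*-48.63 = -2.5531
  y_3 = 1.637 - 0.01*9.8217 = 1.5387
Step 4: grad_x = 2*8*-2.5531 = -40.8492, grad_y = 2*3*1.5387 = 9.2324
  x_4 = -2.5531 - 0.01*-40.8492 = -2.1446
  y_4 = 1.5387 - 0.01*9.2324 = 1.4464
Step 5: grad_x = 2*8*-2.1446 = -34.3133, grad_y = 2*3*1.4464 = 8.6785
  x_5 = -2.1446 - 0.01*-34.3133 = -1.8014
  y_5 = 1.4464 - 0.01*8.6785 = 1.3596
f(-1.8014, 1.3596) = 8*(-1.8014)^2 + 3*1.3596^2 = 31.5075


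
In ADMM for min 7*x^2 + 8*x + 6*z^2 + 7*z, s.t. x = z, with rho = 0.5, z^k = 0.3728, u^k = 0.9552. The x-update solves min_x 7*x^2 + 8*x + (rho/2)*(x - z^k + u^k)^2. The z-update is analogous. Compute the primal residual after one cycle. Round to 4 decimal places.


ADMM iteration with rho = 0.5, z^k = 0.3728, u^k = 0.9552
Step 1: x-update.
Minimize 7*x^2 + 8*x + (0.5/2)*(x - 0.3728 + 0.9552)^2
FOC: (2*7 + 0.5)*x = -8 + 0.5*(0.3728 - 0.9552)
x^{k+1} = -0.5718
Step 2: z-update.
Minimize 6*z^2 + 7*z + (0.5/2)*(-0.5718 - z + 0.9552)^2
FOC: (2*6 + 0.5)*z = -7 + 0.5*(-0.5718 + 0.9552)
z^{k+1} = -0.5447
Step 3: u-update.
u^{k+1} = 0.9552 - 0.5718 + 0.5447 = 0.9281
Step 4: Primal residual = |-0.5718 + 0.5447| = 0.0271


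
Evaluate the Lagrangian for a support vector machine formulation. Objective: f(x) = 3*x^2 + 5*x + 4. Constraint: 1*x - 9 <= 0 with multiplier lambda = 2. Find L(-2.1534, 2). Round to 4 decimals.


Step 1: Evaluate f(x).
f(-2.1534) = 3*(-2.1534)^2 + 5*(-2.1534) + 4 = 7.1444
Step 2: Evaluate g(x).
g(-2.1534) = 1*-2.1534 - 9 = -11.1534
Step 3: Compute Lagrangian.
L = 7.1444 + 2*-11.1534 = -15.1624


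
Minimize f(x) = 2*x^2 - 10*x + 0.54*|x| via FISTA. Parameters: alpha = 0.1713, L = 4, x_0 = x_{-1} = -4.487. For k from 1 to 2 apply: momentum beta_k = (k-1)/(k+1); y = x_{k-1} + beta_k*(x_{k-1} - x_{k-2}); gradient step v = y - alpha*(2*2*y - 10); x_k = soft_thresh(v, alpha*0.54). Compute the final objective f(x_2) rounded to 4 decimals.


FISTA on f(x) = 2*x^2 - 10*x + 0.54*|x|
L = 4, alpha = 0.1713
Iteration 1: beta = 0.0, y = -4.487 + 0.0*(-4.487 + 4.487) = -4.487
  grad(y) = -27.948, v = y - alpha*grad = 0.3005
  prox(v) = soft_thresh(0.3005, 0.0925) = 0.208
Iteration 2: beta = 0.3333, y = 0.208 + 0.3333*(0.208 + 4.487) = 1.773
  grad(y) = -2.9081, v = y - alpha*grad = 2.2711
  prox(v) = soft_thresh(2.2711, 0.0925) = 2.1786
f(x_2) = 2*2.1786^2 - 10*2.1786 + 0.54*|2.1786| = -11.117


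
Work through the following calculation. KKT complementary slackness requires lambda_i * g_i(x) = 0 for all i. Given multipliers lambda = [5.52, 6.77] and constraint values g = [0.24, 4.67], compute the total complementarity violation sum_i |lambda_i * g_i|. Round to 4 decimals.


KKT complementary slackness check:
lambda_1 * g_1 = 5.52 * 0.24 = 1.3248
lambda_2 * g_2 = 6.77 * 4.67 = 31.6159
Total violation = 1.3248 + 31.6159 = 32.9407


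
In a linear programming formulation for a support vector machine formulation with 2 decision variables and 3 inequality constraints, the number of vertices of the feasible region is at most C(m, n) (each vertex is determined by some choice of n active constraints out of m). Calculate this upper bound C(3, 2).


Each vertex corresponds to some choice of n active constraints out of m, so the number of vertices is at most C(m, n) = m! / (n!(m-n)!).
m = 3, n = 2
Numerator: 3 * 2
Denominator: 2! = 2
C(3, 2) = 3


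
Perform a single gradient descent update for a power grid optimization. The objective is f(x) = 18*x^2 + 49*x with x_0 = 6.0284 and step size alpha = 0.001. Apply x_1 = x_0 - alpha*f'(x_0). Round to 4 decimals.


We compute the gradient at x_0 and apply the update.
f'(x) = 36*x + 49
f'(6.0284) = 36*6.0284 + 49 = 266.0224
x_1 = 6.0284 - 0.001*266.0224 = 5.7624


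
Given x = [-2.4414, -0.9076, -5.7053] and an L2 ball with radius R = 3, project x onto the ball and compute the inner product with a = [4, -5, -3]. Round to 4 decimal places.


Step 1: Compute ||x|| (intermediates to 6 decimals).
||x|| = sqrt((-2.4414)^2 + (-0.9076)^2 + (-5.7053)^2) = 6.271732
Step 2: Project.
Since ||x|| > R, scale = R/||x|| = 3/6.271732 = 0.478337, proj(x) = scale * x
proj(x) = [-1.167812, -0.434139, -2.729056]
Step 3: Dot product.
a^T * proj(x) = 4*(-1.167812) - 5*(-0.434139) - 3*(-2.729056) = 5.6866


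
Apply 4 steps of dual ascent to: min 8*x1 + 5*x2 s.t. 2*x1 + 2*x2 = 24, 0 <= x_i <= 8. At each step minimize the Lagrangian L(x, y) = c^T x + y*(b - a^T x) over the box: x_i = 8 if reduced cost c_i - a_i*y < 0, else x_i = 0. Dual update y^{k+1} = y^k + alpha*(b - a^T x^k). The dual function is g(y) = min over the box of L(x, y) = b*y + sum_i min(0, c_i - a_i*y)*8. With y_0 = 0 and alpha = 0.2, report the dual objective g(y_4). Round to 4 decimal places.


Dual ascent for LP: min 8*x1 + 5*x2, 2*x1 + 2*x2 = 24, 0 <= x_i <= 8
Step 1: y^k = 0.0, reduced costs: (8.0, 5.0)
  x^k = (0.0, 0.0), subgradient = b - a^T x = 24.0
  y^{k+1} = 0.0 + 0.2*24.0 = 4.8
Step 2: y^k = 4.8, reduced costs: (-1.6, -4.6)
  x^k = (8.0, 8.0), subgradient = b - a^T x = -8.0
  y^{k+1} = 4.8 + 0.2*-8.0 = 3.2
Step 3: y^k = 3.2, reduced costs: (1.6, -1.4)
  x^k = (0.0, 8.0), subgradient = b - a^T x = 8.0
  y^{k+1} = 3.2 + 0.2*8.0 = 4.8
Step 4: y^k = 4.8, reduced costs: (-1.6, -4.6)
  x^k = (8.0, 8.0), subgradient = b - a^T x = -8.0
  y^{k+1} = 4.8 + 0.2*-8.0 = 3.2
Dual objective at y_4 = 3.2: reduced costs (1.6, -1.4), box minimizer x = (0.0, 8.0)
g(y_4) = b*y + (c1 - a1*y)*x1 + (c2 - a2*y)*x2 = 24*3.2 + 1.6*0.0 + (-1.4)*8.0 = 76.8 + 0.0 - 11.2 = 65.6


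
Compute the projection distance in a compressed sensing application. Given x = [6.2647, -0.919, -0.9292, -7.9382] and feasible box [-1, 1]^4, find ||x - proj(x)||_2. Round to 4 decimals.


Project each component onto [-1, 1].
clip(6.2647) = 1.0, clip(-0.919) = -0.919, clip(-0.9292) = -0.9292, clip(-7.9382) = -1.0
Projection = [1.0, -0.919, -0.9292, -1.0]
Squared diffs: [27.7171, 0.0, 0.0, 48.1386]
Distance = sqrt(75.8557) = 8.7095


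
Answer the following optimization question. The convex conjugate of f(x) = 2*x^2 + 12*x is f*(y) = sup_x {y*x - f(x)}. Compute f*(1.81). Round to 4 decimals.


f*(y) = sup_x {y*x - a*x^2 - b*x} = sup_x {(y-b)*x - a*x^2}
FOC: (y - b) - 2a*x = 0 => x* = (y - b)/(2a)
x* = (1.81 - 12)/(2*2) = -2.5475
f*(1.81) = (y-b)^2/(4a) = (1.81 - 12)^2/(4*2)
= 103.8361/8 = 12.9795


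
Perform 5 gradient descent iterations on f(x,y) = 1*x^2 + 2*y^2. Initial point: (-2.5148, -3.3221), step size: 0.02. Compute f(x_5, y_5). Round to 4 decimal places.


Gradient descent on f(x,y) = 1*x^2 + 2*y^2.
Starting point: (-2.5148, -3.3221), alpha = 0.02
Step 1: grad_x = 2*1*-2.5148 = -5.0296, grad_y = 2*2*-3.3221 = -13.2884
  x_1 = -2.5148 - 0.02*-5.0296 = -2.4142
  y_1 = -3.3221 - 0.02*-13.2884 = -3.0563
Step 2: grad_x = 2*1*-2.4142 = -4.8284, grad_y = 2*2*-3.0563 = -12.2253
  x_2 = -2.4142 - 0.02*-4.8284 = -2.3176
  y_2 = -3.0563 - 0.02*-12.2253 = -2.8118
Step 3: grad_x = 2*1*-2.3176 = -4.6353, grad_y = 2*2*-2.8118 = -11.2473
  x_3 = -2.3176 - 0.02*-4.6353 = -2.2249
  y_3 = -2.8118 - 0.02*-11.2473 = -2.5869
Step 4: grad_x = 2*1*-2.2249 = -4.4499, grad_y = 2*2*-2.5869 = -10.3475
  x_4 = -2.2249 - 0.02*-4.4499 = -2.1359
  y_4 = -2.5869 - 0.02*-10.3475 = -2.3799
Step 5: grad_x = 2*1*-2.1359 = -4.2719, grad_y = 2*2*-2.3799 = -9.5197
  x_5 = -2.1359 - 0.02*-4.2719 = -2.0505
  y_5 = -2.3799 - 0.02*-9.5197 = -2.1895
f(-2.0505, -2.1895) = 1*(-2.0505)^2 + 2*(-2.1895)^2 = 13.7927


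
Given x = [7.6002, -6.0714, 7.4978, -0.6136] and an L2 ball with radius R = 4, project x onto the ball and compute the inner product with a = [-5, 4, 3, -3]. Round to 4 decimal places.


Step 1: Compute ||x|| (intermediates to 6 decimals).
||x|| = sqrt(7.6002^2 + (-6.0714)^2 + 7.4978^2 + (-0.6136)^2) = 12.297091
Step 2: Project.
Since ||x|| > R, scale = R/||x|| = 4/12.297091 = 0.32528, proj(x) = scale * x
proj(x) = [2.472193, -1.974905, 2.438884, -0.199592]
Step 3: Dot product.
a^T * proj(x) = -5*2.472193 + 4*(-1.974905) + 3*2.438884 - 3*(-0.199592) = -12.3452


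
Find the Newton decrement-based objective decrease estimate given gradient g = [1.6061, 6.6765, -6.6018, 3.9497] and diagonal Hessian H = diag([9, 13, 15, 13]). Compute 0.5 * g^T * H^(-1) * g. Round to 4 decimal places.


Step 1: H is diagonal, so H^(-1) * g = [0.1785, 0.5136, -0.4401, 0.3038].
Step 2: g^T H^(-1) g = sum_i g_i^2 / H_ii
  = (1.6061)^2/9 + (6.6765)^2/13 + (-6.6018)^2/15 + (3.9497)^2/13
  = 0.2866 + 3.4289 + 2.9056 + 1.2 = 7.8211
Step 3: Objective decrease = 0.5 * g^T H^(-1) g = 3.9106


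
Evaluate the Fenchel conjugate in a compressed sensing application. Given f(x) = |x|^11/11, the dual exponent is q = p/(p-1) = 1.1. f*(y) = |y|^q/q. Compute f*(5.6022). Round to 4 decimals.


The conjugate exponent q satisfies 1/p + 1/q = 1.
p = 11, so q = 11/(11 - 1) = 1.1
|y|^q = 5.6022^1.1 = 6.6557
f*(5.6022) = 6.6557 / 1.1 = 6.0506


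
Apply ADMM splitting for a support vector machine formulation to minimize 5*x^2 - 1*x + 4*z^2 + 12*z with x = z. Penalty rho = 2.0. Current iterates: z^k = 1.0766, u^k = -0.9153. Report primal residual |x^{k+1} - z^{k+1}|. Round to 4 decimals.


ADMM iteration with rho = 2.0, z^k = 1.0766, u^k = -0.9153
Step 1: x-update.
Minimize 5*x^2 - 1*x + (2.0/2)*(x - 1.0766 - 0.9153)^2
FOC: (2*5 + 2.0)*x = 1 + 2.0*(1.0766 + 0.9153)
x^{k+1} = 0.4153
Step 2: z-update.
Minimize 4*z^2 + 12*z + (2.0/2)*(0.4153 - z - 0.9153)^2
FOC: (2*4 + 2.0)*z = -12 + 2.0*(0.4153 - 0.9153)
z^{k+1} = -1.3
Step 3: u-update.
u^{k+1} = -0.9153 + 0.4153 + 1.3 = 0.8
Step 4: Primal residual = |0.4153 + 1.3| = 1.7153


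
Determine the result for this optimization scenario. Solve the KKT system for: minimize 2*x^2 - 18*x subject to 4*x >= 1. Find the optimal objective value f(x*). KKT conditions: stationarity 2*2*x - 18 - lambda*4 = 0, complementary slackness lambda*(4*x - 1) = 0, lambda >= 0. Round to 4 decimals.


Step 1: Try lambda = 0 (constraint inactive).
Stationarity: 2*2*x - 18 = 0
x* = 18/(2*2) = 4.5
Check constraint: 4*4.5 = 18.0 >= 1 -- satisfied.
Step 2: Compute optimal value.
f(x*) = 2*4.5^2 - 18*4.5 = -40.5


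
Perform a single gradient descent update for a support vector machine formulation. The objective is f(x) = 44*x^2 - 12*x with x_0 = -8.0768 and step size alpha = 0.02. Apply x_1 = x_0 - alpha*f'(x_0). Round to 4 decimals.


We compute the gradient at x_0 and apply the update.
f'(x) = 88*x - 12
f'(-8.0768) = 88*-8.0768 - 12 = -722.7584
x_1 = -8.0768 - 0.02*-722.7584 = 6.3784


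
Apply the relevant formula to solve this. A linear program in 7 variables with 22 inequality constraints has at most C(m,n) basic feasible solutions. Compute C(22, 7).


Each vertex corresponds to some choice of n active constraints out of m, so the number of vertices is at most C(m, n) = m! / (n!(m-n)!).
m = 22, n = 7
Numerator: 22 * 21 * 20 * 19 * 18 * 17 * 16
Denominator: 7! = 5040
C(22, 7) = 170544


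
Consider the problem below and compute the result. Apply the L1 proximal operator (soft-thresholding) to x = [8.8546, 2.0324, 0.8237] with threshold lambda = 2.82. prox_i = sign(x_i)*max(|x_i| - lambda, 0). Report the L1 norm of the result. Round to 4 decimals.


Soft-thresholding with lambda = 2.82:
prox(8.8546) = sign(8.8546)*max(|8.8546| - 2.82, 0) = 6.0346
prox(2.0324) = sign(2.0324)*max(|2.0324| - 2.82, 0) = 0.0
prox(0.8237) = sign(0.8237)*max(|0.8237| - 2.82, 0) = 0.0
prox(x) = [6.0346, 0.0, 0.0]
||prox(x)||_1 = 6.0346 + 0.0 + 0.0 = 6.0346


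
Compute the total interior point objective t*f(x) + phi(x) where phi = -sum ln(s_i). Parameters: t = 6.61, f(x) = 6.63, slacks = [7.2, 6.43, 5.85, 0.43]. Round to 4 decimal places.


Step 1: Compute log-barrier.
ln values: [1.9741, 1.861, 1.7664, -0.844]
phi = -(1.9741 + 1.861 + 1.7664 - 0.844) = -4.7575
Step 2: Compute augmented objective.
t*f(x) = 6.61*6.63 = 43.8243
Total = 43.8243 - 4.7575 = 39.0668


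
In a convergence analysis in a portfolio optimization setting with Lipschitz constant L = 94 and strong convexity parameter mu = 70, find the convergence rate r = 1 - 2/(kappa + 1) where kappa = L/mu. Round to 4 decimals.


Step 1: Compute the condition number.
kappa = L/mu = 94/70 = 1.3429
Step 2: Compute the convergence rate.
r = 1 - 2/(kappa + 1) = 1 - 2*mu/(L + mu) = (L - mu)/(L + mu) = 24/164 = 0.1463


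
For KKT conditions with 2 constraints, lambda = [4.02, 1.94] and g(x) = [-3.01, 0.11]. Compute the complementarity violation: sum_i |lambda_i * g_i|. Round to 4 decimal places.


KKT complementary slackness check:
lambda_1 * g_1 = 4.02 * -3.01 = -12.1002
lambda_2 * g_2 = 1.94 * 0.11 = 0.2134
Total violation = 12.1002 + 0.2134 = 12.3136


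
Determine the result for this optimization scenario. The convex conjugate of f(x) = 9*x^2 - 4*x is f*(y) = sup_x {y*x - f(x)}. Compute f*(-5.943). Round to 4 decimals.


f*(y) = sup_x {y*x - a*x^2 - b*x} = sup_x {(y-b)*x - a*x^2}
FOC: (y - b) - 2a*x = 0 => x* = (y - b)/(2a)
x* = (-5.943 + 4)/(2*9) = -0.1079
f*(-5.943) = (y-b)^2/(4a) = (-5.943 + 4)^2/(4*9)
= 3.7752/36 = 0.1049


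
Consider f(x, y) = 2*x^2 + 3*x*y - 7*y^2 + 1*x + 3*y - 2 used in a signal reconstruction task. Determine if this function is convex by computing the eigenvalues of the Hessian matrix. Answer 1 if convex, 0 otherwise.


The Hessian of f(x,y) = 2*x^2 + 3*x*y - 7*y^2 + 1*x + 3*y - 2 is:
H = [[4, 3], [3, -14]]
Trace = 4 - 14 = -10
Determinant = 4*-14 - (3)^2 = -65
Discriminant = (-10)^2 - 4*-65 = 360.0
Eigenvalues: lambda_1 = -14.4868, lambda_2 = 4.4868
The function is not convex.

0


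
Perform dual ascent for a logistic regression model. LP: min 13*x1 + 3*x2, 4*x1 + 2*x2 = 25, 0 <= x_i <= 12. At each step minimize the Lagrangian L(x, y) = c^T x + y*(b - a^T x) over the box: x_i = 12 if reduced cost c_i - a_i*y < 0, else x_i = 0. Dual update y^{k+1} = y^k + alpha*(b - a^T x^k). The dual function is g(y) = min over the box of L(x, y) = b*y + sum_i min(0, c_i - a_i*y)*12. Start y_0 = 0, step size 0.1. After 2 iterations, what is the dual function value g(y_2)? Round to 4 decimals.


Dual ascent for LP: min 13*x1 + 3*x2, 4*x1 + 2*x2 = 25, 0 <= x_i <= 12
Step 1: y^k = 0.0, reduced costs: (13.0, 3.0)
  x^k = (0.0, 0.0), subgradient = b - a^T x = 25.0
  y^{k+1} = 0.0 + 0.1*25.0 = 2.5
Step 2: y^k = 2.5, reduced costs: (3.0, -2.0)
  x^k = (0.0, 12.0), subgradient = b - a^T x = 1.0
  y^{k+1} = 2.5 + 0.1*1.0 = 2.6
Dual objective at y_2 = 2.6: reduced costs (2.6, -2.2), box minimizer x = (0.0, 12.0)
g(y_2) = b*y + (c1 - a1*y)*x1 + (c2 - a2*y)*x2 = 25*2.6 + 2.6*0.0 + (-2.2)*12.0 = 65.0 + 0.0 - 26.4 = 38.6


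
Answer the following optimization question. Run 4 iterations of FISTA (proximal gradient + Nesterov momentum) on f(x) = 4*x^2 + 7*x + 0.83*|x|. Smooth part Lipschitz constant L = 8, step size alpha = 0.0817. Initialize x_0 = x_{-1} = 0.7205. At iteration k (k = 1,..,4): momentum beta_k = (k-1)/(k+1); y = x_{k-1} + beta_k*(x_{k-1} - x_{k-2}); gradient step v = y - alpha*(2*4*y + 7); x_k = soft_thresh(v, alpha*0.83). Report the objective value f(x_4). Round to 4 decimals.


FISTA on f(x) = 4*x^2 + 7*x + 0.83*|x|
L = 8, alpha = 0.0817
Iteration 1: beta = 0.0, y = 0.7205 + 0.0*(0.7205 - 0.7205) = 0.7205
  grad(y) = 12.764, v = y - alpha*grad = -0.3223
  prox(v) = soft_thresh(-0.3223, 0.0678) = -0.2545
Iteration 2: beta = 0.3333, y = -0.2545 + 0.3333*(-0.2545 - 0.7205) = -0.5795
  grad(y) = 2.3639, v = y - alpha*grad = -0.7726
  prox(v) = soft_thresh(-0.7726, 0.0678) = -0.7048
Iteration 3: beta = 0.5, y = -0.7048 + 0.5*(-0.7048 + 0.2545) = -0.93
  grad(y) = -0.4399, v = y - alpha*grad = -0.894
  prox(v) = soft_thresh(-0.894, 0.0678) = -0.8262
Iteration 4: beta = 0.6, y = -0.8262 + 0.6*(-0.8262 + 0.7048) = -0.8991
  grad(y) = -0.1927, v = y - alpha*grad = -0.8833
  prox(v) = soft_thresh(-0.8833, 0.0678) = -0.8155
f(x_4) = 4*(-0.8155)^2 + 7*(-0.8155) + 0.83*|-0.8155| = -2.3715


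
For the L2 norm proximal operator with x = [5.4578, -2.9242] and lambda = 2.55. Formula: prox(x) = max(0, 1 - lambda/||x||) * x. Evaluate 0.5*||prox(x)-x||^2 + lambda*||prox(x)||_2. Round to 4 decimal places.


Step 1: Compute ||x||.
||x|| = 6.1918
Step 2: Compute scaling factor.
scale = max(0, 1 - 2.55/6.1918) = 0.5882
Step 3: prox(x) = [3.2101, -1.7199]
||prox(x)|| = 3.6418
Step 4: Proximal objective.
0.5*||prox-x||^2 = 3.2513
lambda*||prox|| = 9.2866
Total = 12.5379


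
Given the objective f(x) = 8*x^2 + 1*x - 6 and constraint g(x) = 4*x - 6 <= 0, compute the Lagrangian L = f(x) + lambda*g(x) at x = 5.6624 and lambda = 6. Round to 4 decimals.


Step 1: Evaluate f(x).
f(5.6624) = 8*5.6624^2 + 1*5.6624 - 6 = 256.1646
Step 2: Evaluate g(x).
g(5.6624) = 4*5.6624 - 6 = 16.6496
Step 3: Compute Lagrangian.
L = 256.1646 + 6*16.6496 = 356.0622


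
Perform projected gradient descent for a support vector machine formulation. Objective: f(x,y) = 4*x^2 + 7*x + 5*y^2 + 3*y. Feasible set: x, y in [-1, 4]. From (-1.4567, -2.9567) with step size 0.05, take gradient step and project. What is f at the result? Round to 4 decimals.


Step 1: Compute gradient at (-1.4567, -2.9567).
grad_x = 2*4*-1.4567 + 7 = -4.6536
grad_y = 2*5*-2.9567 + 3 = -26.567
Step 2: Gradient step.
x_raw = -1.4567 - 0.05*-4.6536 = -1.224
y_raw = -2.9567 - 0.05*-26.567 = -1.6284
Step 3: Project onto [-1, 4].
x_proj = clip(-1.224) = -1.0
y_proj = clip(-1.6284) = -1.0
Step 4: Evaluate f.
f(-1.0, -1.0) = -1.0


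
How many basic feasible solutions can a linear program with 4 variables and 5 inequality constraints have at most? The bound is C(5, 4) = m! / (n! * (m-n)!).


Each vertex corresponds to some choice of n active constraints out of m, so the number of vertices is at most C(m, n) = m! / (n!(m-n)!).
m = 5, n = 4
Numerator: 5 * 4 * 3 * 2
Denominator: 4! = 24
C(5, 4) = 5


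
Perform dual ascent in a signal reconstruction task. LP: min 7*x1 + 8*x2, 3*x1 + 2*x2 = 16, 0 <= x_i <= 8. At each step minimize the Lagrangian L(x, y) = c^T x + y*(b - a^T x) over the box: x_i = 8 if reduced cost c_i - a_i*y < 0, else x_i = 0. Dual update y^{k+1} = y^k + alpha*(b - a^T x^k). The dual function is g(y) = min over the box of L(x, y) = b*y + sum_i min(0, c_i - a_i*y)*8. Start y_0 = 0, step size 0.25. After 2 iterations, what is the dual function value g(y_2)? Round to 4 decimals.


Dual ascent for LP: min 7*x1 + 8*x2, 3*x1 + 2*x2 = 16, 0 <= x_i <= 8
Step 1: y^k = 0.0, reduced costs: (7.0, 8.0)
  x^k = (0.0, 0.0), subgradient = b - a^T x = 16.0
  y^{k+1} = 0.0 + 0.25*16.0 = 4.0
Step 2: y^k = 4.0, reduced costs: (-5.0, 0.0)
  x^k = (8.0, 0.0), subgradient = b - a^T x = -8.0
  y^{k+1} = 4.0 + 0.25*-8.0 = 2.0
Dual objective at y_2 = 2.0: reduced costs (1.0, 4.0), box minimizer x = (0.0, 0.0)
g(y_2) = b*y + (c1 - a1*y)*x1 + (c2 - a2*y)*x2 = 16*2.0 + 1.0*0.0 + 4.0*0.0 = 32.0 + 0.0 + 0.0 = 32.0


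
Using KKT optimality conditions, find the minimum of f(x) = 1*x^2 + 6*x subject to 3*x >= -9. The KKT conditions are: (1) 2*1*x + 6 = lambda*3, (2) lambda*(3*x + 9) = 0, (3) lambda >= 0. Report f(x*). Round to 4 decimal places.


Step 1: Try lambda = 0 (constraint inactive).
Stationarity: 2*1*x + 6 = 0
x* = -6/(2*1) = -3.0
Check constraint: 3*-3.0 = -9.0 >= -9 -- satisfied.
Step 2: Compute optimal value.
f(x*) = 1*(-3.0)^2 + 6*(-3.0) = -9.0


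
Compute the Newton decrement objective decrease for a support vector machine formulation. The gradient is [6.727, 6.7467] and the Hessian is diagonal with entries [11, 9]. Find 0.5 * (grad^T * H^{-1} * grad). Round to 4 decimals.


Step 1: H is diagonal, so H^(-1) * g = [0.6115, 0.7496].
Step 2: g^T H^(-1) g = sum_i g_i^2 / H_ii
  = (6.727)^2/11 + (6.7467)^2/9
  = 4.1139 + 5.0576 = 9.1714
Step 3: Objective decrease = 0.5 * g^T H^(-1) g = 4.5857


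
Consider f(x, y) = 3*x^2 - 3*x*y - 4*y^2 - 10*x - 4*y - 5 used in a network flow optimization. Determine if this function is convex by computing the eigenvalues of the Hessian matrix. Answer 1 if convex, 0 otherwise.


The Hessian of f(x,y) = 3*x^2 - 3*x*y - 4*y^2 - 10*x - 4*y - 5 is:
H = [[6, -3], [-3, -8]]
Trace = 6 - 8 = -2
Determinant = 6*-8 - (-3)^2 = -57
Discriminant = (-2)^2 - 4*-57 = 232.0
Eigenvalues: lambda_1 = -8.6158, lambda_2 = 6.6158
The function is not convex.

0


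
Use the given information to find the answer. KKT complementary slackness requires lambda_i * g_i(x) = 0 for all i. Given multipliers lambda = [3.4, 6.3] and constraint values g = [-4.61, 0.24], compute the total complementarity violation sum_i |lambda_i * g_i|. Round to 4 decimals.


KKT complementary slackness check:
lambda_1 * g_1 = 3.4 * -4.61 = -15.674
lambda_2 * g_2 = 6.3 * 0.24 = 1.512
Total violation = 15.674 + 1.512 = 17.186


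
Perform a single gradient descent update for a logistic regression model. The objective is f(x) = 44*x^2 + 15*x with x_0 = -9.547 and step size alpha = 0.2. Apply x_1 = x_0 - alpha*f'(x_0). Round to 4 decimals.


We compute the gradient at x_0 and apply the update.
f'(x) = 88*x + 15
f'(-9.547) = 88*-9.547 + 15 = -825.136
x_1 = -9.547 - 0.2*-825.136 = 155.4802


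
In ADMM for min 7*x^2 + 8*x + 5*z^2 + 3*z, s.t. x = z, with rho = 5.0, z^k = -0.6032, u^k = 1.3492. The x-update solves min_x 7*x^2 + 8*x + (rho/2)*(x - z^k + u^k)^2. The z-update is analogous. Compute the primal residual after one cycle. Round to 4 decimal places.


ADMM iteration with rho = 5.0, z^k = -0.6032, u^k = 1.3492
Step 1: x-update.
Minimize 7*x^2 + 8*x + (5.0/2)*(x + 0.6032 + 1.3492)^2
FOC: (2*7 + 5.0)*x = -8 + 5.0*(-0.6032 - 1.3492)
x^{k+1} = -0.9348
Step 2: z-update.
Minimize 5*z^2 + 3*z + (5.0/2)*(-0.9348 - z + 1.3492)^2
FOC: (2*5 + 5.0)*z = -3 + 5.0*(-0.9348 + 1.3492)
z^{k+1} = -0.0619
Step 3: u-update.
u^{k+1} = 1.3492 - 0.9348 + 0.0619 = 0.4762
Step 4: Primal residual = |-0.9348 + 0.0619| = 0.873


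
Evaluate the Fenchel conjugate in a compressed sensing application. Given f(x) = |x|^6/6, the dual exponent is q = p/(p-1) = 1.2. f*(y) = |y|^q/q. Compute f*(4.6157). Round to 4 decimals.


The conjugate exponent q satisfies 1/p + 1/q = 1.
p = 6, so q = 6/(6 - 1) = 1.2
|y|^q = 4.6157^1.2 = 6.2674
f*(4.6157) = 6.2674 / 1.2 = 5.2228


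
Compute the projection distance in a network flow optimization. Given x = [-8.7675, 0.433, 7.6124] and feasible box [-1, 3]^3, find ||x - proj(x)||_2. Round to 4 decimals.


Project each component onto [-1, 3].
clip(-8.7675) = -1.0, clip(0.433) = 0.433, clip(7.6124) = 3.0
Projection = [-1.0, 0.433, 3.0]
Squared diffs: [60.3341, 0.0, 21.2742]
Distance = sqrt(81.6083) = 9.0337
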